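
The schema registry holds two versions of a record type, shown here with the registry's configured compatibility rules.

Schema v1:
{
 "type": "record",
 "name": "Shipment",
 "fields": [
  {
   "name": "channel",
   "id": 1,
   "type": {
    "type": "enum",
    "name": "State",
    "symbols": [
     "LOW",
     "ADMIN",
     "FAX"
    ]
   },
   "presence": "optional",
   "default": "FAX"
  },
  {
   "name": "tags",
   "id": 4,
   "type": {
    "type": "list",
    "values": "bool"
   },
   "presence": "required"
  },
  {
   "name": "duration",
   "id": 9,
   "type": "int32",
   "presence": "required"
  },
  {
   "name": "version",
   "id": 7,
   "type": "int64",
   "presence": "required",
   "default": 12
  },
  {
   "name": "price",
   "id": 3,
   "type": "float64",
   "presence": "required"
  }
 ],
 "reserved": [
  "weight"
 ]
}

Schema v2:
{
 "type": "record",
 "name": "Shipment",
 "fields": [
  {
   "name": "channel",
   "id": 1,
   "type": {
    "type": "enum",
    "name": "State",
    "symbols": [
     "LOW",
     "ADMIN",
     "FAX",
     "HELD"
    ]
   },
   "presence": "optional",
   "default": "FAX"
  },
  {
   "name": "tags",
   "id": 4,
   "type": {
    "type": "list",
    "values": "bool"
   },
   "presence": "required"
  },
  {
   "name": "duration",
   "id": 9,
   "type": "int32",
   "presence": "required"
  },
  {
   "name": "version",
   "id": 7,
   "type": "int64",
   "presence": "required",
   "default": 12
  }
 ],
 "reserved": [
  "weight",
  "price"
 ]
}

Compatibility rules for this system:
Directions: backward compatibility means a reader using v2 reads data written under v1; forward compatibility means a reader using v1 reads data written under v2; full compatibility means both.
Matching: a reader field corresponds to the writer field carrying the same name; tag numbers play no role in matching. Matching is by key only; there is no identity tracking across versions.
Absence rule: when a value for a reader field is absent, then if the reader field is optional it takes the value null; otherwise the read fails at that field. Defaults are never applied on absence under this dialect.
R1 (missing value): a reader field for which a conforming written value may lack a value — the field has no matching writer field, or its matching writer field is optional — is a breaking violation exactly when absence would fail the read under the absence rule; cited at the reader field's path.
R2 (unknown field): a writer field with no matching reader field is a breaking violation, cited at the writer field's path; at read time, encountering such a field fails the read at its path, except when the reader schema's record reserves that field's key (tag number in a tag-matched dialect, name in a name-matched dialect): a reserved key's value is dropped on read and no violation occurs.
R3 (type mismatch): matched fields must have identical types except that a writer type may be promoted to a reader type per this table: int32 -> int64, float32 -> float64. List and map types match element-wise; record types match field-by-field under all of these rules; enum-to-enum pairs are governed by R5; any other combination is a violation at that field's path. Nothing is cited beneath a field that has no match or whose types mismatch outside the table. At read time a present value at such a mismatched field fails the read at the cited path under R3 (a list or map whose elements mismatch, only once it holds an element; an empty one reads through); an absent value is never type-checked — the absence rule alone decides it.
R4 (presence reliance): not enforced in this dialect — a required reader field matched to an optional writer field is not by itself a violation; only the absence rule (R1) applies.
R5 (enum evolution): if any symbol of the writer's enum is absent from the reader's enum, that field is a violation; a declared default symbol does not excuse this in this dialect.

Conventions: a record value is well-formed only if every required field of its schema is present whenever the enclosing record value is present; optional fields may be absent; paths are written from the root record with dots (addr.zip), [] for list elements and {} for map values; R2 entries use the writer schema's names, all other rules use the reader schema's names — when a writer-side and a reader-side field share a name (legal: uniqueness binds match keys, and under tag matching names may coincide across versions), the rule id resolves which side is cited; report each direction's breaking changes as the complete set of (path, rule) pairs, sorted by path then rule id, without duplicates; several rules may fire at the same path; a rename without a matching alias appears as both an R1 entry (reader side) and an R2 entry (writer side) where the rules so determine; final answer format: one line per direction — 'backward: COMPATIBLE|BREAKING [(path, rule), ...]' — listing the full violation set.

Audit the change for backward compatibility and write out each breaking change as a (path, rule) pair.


each type pair in Shipment: writer, then reader
backward on Shipment — v2 reading data written by v1:
  channel <- channel (State -> State, writer optional)
  tags <- tags (list<bool> -> list<bool>, writer required)
  duration <- duration (int32 -> int32, writer required)
  version <- version (int64 -> int64, writer required)
  writer field price has no reader counterpart
  nothing fires on Shipment: backward is COMPATIBLE
the other Shipment changes do not affect what is asked:
  removed field price from record Shipment (its key "price" joins the reserved list) -> its effect on Shipment is confined to the forward direction, not asked
  enum State (field channel in record Shipment): symbol HELD added -> its effect on Shipment is confined to the forward direction, not asked

backward: COMPATIBLE []


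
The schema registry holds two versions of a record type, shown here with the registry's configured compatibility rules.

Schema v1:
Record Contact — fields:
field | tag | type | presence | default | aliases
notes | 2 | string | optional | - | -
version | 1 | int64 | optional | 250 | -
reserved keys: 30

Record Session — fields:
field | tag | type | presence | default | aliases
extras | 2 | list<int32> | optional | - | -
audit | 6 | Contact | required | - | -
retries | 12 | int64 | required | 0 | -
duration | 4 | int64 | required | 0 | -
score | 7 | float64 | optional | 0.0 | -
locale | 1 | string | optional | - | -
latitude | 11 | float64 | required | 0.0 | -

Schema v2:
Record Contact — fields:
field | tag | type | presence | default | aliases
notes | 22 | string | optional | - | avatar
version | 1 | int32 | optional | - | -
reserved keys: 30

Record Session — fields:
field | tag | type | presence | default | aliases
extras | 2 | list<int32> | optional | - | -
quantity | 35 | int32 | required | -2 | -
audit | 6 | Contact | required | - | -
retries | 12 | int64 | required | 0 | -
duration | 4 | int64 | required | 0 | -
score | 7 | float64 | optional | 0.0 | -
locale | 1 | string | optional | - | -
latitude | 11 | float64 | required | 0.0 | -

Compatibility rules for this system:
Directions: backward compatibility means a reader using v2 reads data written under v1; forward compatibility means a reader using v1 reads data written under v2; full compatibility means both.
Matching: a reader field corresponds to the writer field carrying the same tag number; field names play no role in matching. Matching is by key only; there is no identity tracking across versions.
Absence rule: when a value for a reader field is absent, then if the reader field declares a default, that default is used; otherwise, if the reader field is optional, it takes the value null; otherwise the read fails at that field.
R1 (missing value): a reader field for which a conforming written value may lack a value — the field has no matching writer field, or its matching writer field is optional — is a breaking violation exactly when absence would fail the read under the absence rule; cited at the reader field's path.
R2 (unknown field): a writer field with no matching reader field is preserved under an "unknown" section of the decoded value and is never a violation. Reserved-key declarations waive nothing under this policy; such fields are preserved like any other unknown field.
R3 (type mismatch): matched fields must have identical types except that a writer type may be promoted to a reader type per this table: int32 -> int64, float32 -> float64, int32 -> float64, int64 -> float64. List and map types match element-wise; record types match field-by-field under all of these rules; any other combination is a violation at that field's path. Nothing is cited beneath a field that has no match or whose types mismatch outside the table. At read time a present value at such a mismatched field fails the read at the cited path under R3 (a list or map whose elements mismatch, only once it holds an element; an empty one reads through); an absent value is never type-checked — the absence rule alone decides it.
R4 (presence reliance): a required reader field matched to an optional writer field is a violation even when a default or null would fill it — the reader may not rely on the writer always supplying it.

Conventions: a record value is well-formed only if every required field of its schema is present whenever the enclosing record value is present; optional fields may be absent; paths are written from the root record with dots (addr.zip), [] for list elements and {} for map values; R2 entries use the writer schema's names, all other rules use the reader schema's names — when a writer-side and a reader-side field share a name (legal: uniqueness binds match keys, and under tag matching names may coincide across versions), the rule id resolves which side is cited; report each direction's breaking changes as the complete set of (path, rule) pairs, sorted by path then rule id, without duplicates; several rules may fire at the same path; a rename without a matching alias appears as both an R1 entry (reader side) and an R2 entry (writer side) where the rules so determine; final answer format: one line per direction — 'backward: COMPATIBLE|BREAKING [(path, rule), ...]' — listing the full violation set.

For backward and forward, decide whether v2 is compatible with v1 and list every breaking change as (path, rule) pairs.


backward: BREAKING [(audit.version, R3)]; forward: COMPATIBLE []

the writer's type comes first in each Session pair
checking backward for Session: reader v2 against writer v1:
  writer optional, list<int32> -> list<int32>: reader extras maps from writer extras
  quantity: no writer-side match
  writer required, Contact -> Contact: reader audit maps from writer audit
  writer required, int64 -> int64: reader retries maps from writer retries
  writer required, int64 -> int64: reader duration maps from writer duration
  writer optional, float64 -> float64: reader score maps from writer score
  writer optional, string -> string: reader locale maps from writer locale
  writer required, float64 -> float64: reader latitude maps from writer latitude
  audit.notes: no writer-side match
  writer optional, int64 -> int32: reader audit.version maps from writer audit.version
  leftover writer field: audit.notes
  rule R3 violated at audit.version
  backward on Session therefore BREAKING (1)
checking forward for Session: reader v1 against writer v2:
  writer optional, list<int32> -> list<int32>: reader extras maps from writer extras
  writer required, Contact -> Contact: reader audit maps from writer audit
  writer required, int64 -> int64: reader retries maps from writer retries
  writer required, int64 -> int64: reader duration maps from writer duration
  writer optional, float64 -> float64: reader score maps from writer score
  writer optional, string -> string: reader locale maps from writer locale
  writer required, float64 -> float64: reader latitude maps from writer latitude
  leftover writer field: quantity
  audit.notes: no writer-side match
  writer optional, int32 -> int64: reader audit.version maps from writer audit.version
  leftover writer field: audit.notes
  nothing fires on Session: forward is COMPATIBLE


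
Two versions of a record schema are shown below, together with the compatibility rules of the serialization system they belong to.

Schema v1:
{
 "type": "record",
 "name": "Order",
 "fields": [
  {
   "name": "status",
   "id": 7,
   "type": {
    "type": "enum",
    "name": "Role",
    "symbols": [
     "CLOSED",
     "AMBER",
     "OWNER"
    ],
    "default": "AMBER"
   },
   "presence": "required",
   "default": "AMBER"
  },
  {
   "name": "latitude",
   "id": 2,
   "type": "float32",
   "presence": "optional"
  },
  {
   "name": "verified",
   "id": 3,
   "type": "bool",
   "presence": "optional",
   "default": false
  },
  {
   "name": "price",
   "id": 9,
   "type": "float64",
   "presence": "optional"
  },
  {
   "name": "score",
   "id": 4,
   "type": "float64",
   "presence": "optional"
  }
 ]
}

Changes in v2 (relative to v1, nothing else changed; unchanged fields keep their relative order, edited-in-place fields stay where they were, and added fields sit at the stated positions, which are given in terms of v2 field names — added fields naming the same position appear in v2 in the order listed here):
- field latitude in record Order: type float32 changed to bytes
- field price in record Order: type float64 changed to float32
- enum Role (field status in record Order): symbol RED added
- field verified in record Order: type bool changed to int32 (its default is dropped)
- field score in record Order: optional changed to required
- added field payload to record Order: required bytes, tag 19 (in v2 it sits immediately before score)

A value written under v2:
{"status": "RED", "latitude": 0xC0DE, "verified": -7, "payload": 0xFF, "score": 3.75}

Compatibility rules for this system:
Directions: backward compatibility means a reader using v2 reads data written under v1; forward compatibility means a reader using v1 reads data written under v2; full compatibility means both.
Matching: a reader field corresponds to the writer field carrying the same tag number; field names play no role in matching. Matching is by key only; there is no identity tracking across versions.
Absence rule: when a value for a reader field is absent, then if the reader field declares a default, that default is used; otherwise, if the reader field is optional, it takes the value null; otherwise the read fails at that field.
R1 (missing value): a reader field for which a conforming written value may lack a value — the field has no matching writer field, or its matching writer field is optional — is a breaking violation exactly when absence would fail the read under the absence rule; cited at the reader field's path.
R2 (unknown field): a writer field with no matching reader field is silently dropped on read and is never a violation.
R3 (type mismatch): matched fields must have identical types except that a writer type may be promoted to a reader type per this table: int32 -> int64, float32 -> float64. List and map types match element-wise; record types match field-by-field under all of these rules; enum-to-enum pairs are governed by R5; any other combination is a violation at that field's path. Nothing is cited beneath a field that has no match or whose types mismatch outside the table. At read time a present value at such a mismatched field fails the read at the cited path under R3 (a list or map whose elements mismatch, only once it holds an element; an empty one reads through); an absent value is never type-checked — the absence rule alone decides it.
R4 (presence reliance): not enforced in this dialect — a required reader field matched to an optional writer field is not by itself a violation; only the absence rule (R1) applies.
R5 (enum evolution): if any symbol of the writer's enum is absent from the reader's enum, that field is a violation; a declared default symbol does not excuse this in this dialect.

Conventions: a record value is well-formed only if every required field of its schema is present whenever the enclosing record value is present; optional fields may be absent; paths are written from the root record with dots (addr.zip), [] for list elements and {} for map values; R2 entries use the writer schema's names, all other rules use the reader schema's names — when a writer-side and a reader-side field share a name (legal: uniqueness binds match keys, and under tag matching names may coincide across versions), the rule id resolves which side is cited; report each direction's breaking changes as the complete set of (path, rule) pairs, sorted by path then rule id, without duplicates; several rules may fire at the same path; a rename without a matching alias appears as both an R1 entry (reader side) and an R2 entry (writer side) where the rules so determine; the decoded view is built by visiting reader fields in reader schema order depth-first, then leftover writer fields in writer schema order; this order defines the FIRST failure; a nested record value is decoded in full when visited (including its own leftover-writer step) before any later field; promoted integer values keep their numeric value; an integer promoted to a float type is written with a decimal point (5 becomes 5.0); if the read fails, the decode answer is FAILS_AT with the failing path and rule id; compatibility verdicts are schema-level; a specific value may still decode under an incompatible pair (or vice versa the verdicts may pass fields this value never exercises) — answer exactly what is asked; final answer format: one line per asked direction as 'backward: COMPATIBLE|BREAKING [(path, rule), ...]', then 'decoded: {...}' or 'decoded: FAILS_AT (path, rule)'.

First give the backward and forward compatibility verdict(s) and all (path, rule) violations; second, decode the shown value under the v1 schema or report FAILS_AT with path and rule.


backward: BREAKING [(latitude, R3), (payload, R1), (price, R3), (score, R1), (verified, R3)]; forward: BREAKING [(latitude, R3), (status, R5), (verified, R3)]; decoded: FAILS_AT (status, R5)

in Order below, arrows point writer -> reader
backward analysis of Order with v2 as reader and v1 as writer:
  status: paired with writer status (Role -> Role; writer required)
  latitude: paired with writer latitude (float32 -> bytes; writer optional)
  verified: paired with writer verified (bool -> int32; writer optional)
  price: paired with writer price (float64 -> float32; writer optional)
  payload has no writer counterpart
  score: paired with writer score (float64 -> float64; writer optional)
  rule R3 violated at latitude
  rule R1 violated at payload
  rule R3 violated at price
  rule R1 violated at score
  rule R3 violated at verified
  => backward: BREAKING (5)
forward analysis of Order with v1 as reader and v2 as writer:
  status: paired with writer status (Role -> Role; writer required)
  latitude: paired with writer latitude (bytes -> float32; writer optional)
  verified: paired with writer verified (int32 -> bool; writer optional)
  price: paired with writer price (float32 -> float64; writer optional)
  score: paired with writer score (float64 -> float64; writer required)
  writer payload: unknown to reader
  rule R3 violated at latitude
  rule R5 violated at status
  rule R3 violated at verified
  => forward: BREAKING (3)
decode walk for Order under reader schema v1:
  read fails at status under R5
  => FAILS_AT (status, R5)


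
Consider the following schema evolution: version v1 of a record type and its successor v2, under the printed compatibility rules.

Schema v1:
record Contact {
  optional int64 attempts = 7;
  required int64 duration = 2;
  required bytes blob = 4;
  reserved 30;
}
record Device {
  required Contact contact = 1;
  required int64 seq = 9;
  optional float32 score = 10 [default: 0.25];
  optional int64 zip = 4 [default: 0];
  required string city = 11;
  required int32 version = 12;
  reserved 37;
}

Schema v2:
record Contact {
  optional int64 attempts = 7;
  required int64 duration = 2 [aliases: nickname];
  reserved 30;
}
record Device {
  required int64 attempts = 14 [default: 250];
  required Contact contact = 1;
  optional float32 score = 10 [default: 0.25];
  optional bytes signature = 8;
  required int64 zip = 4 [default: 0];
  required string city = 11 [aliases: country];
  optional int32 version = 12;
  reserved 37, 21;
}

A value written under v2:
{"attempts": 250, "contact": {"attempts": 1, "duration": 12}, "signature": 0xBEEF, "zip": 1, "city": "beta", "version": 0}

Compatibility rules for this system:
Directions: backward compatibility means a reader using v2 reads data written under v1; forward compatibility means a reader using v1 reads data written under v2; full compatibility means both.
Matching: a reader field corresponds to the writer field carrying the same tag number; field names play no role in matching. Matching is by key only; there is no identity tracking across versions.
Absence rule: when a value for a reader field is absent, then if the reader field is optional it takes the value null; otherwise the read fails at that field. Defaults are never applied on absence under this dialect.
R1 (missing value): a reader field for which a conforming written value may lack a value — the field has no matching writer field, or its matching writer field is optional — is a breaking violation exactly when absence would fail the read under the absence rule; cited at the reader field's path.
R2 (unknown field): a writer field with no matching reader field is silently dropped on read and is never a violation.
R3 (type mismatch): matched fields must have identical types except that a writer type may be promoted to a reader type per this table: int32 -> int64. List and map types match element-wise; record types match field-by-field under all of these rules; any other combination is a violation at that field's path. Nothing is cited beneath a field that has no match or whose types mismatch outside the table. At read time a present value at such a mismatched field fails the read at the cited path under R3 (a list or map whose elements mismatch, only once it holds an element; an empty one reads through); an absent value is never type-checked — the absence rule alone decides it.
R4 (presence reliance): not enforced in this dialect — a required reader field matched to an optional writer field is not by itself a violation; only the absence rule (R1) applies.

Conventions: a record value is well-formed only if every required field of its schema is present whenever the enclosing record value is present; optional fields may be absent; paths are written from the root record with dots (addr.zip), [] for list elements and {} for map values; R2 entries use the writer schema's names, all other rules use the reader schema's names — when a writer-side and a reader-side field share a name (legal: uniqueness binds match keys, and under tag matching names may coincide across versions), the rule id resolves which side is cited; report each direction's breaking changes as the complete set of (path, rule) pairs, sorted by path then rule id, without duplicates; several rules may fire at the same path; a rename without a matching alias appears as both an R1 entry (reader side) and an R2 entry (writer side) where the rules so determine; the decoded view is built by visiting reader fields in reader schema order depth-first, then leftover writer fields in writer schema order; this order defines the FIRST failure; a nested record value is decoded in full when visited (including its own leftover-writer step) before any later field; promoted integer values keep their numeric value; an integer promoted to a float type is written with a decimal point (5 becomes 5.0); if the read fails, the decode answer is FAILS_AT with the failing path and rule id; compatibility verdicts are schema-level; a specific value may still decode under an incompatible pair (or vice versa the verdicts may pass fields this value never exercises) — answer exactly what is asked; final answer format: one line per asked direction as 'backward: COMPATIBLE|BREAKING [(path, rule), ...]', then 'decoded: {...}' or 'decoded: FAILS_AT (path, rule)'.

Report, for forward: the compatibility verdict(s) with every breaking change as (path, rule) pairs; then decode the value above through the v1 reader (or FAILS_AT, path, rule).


forward: BREAKING [(contact.blob, R1), (seq, R1), (version, R1)]; decoded: FAILS_AT (contact.blob, R1)

the writer's type comes first in each Device pair
forward analysis of Device with v1 as reader and v2 as writer:
  contact: Contact -> Contact, writer required; from contact
  seq: no writer-side match
  score: float32 -> float32, writer optional; from score
  zip: int64 -> int64, writer required; from zip
  city: string -> string, writer required; from city
  version: int32 -> int32, writer optional; from version
  writer attempts: unknown to reader
  writer signature: unknown to reader
  contact.attempts: int64 -> int64, writer optional; from contact.attempts
  contact.duration: int64 -> int64, writer required; from contact.duration
  contact.blob: no writer-side match
  R1 fires at contact.blob
  R1 fires at seq
  R1 fires at version
  => forward verdict for Device: BREAKING, 3 violation(s)
decode walk for Device under reader schema v1:
  contact.attempts := 1
  contact.duration := 12
  read fails at contact.blob under R1 (no fill)
  => FAILS_AT (contact.blob, R1)
ruling out the remaining Device differences:
  added field attempts to record Device: required int64, tag 14, default 250 (in v2 it sits immediately before contact) -> affects backward compatibility only, which is not asked
  added field signature to record Device: optional bytes, tag 8 (in v2 it sits immediately before zip) -> fires no rule on Device, leaving the asked answer as it is
  field zip in record Device: optional changed to required -> affects backward compatibility only, which is not asked


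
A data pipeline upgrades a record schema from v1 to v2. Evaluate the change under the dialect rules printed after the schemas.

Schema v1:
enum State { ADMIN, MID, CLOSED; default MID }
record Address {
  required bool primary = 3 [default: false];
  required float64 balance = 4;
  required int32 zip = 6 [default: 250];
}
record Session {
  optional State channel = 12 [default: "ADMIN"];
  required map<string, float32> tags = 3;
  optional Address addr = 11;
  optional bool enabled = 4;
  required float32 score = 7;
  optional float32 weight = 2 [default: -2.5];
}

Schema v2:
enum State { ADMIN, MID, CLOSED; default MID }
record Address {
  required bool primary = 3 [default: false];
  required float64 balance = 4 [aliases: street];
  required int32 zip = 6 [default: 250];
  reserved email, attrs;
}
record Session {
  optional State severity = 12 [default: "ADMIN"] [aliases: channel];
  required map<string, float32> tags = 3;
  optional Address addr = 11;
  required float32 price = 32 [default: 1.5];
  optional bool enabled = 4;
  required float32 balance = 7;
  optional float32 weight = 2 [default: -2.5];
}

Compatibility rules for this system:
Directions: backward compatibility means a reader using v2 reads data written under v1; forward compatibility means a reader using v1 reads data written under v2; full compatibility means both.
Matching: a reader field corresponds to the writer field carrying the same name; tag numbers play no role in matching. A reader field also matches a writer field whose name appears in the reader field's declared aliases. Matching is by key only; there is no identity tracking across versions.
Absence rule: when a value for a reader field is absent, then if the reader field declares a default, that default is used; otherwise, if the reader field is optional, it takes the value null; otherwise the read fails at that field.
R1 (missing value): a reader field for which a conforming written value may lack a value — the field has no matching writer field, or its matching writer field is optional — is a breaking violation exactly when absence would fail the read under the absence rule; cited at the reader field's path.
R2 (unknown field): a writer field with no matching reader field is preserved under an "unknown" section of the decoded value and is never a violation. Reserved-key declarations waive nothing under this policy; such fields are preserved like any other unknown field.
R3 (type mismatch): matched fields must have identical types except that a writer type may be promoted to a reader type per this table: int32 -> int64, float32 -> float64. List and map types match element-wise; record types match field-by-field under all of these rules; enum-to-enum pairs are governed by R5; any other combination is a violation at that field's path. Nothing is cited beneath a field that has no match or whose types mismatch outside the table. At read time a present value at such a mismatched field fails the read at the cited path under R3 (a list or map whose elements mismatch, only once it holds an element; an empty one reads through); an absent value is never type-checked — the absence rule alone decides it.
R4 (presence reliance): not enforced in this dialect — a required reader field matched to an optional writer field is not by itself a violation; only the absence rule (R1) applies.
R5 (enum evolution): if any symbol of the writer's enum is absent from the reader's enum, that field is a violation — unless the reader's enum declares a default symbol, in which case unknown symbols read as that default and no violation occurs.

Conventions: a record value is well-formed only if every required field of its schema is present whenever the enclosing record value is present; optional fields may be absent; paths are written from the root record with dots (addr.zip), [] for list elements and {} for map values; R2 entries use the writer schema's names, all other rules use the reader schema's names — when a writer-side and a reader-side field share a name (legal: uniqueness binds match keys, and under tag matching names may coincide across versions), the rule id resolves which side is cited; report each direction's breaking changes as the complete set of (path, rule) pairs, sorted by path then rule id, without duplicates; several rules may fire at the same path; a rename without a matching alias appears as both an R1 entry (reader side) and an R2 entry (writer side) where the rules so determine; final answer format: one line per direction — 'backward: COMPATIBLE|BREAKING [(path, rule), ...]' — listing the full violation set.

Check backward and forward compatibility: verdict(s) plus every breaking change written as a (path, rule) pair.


backward: BREAKING [(balance, R1)]; forward: BREAKING [(score, R1)]

the writer's type comes first in each Session pair
checking backward for Session: reader v2 against writer v1:
  writer optional, State -> State: reader severity maps from writer channel
  writer required, map<string, float32> -> map<string, float32>: reader tags maps from writer tags
  writer optional, Address -> Address: reader addr maps from writer addr
  price has no writer counterpart
  writer optional, bool -> bool: reader enabled maps from writer enabled
  balance has no writer counterpart
  writer optional, float32 -> float32: reader weight maps from writer weight
  score (writer side), unknown to reader
  writer required, bool -> bool: reader addr.primary maps from writer addr.primary
  writer required, float64 -> float64: reader addr.balance maps from writer addr.balance
  writer required, int32 -> int32: reader addr.zip maps from writer addr.zip
  violation R1 at balance
  => backward verdict for Session: BREAKING, 1 violation(s)
checking forward for Session: reader v1 against writer v2:
  channel has no writer counterpart
  writer required, map<string, float32> -> map<string, float32>: reader tags maps from writer tags
  writer optional, Address -> Address: reader addr maps from writer addr
  writer optional, bool -> bool: reader enabled maps from writer enabled
  score has no writer counterpart
  writer optional, float32 -> float32: reader weight maps from writer weight
  severity (writer side), unknown to reader
  price (writer side), unknown to reader
  balance (writer side), unknown to reader
  writer required, bool -> bool: reader addr.primary maps from writer addr.primary
  writer required, float64 -> float64: reader addr.balance maps from writer addr.balance
  writer required, int32 -> int32: reader addr.zip maps from writer addr.zip
  violation R1 at score
  => forward verdict for Session: BREAKING, 1 violation(s)


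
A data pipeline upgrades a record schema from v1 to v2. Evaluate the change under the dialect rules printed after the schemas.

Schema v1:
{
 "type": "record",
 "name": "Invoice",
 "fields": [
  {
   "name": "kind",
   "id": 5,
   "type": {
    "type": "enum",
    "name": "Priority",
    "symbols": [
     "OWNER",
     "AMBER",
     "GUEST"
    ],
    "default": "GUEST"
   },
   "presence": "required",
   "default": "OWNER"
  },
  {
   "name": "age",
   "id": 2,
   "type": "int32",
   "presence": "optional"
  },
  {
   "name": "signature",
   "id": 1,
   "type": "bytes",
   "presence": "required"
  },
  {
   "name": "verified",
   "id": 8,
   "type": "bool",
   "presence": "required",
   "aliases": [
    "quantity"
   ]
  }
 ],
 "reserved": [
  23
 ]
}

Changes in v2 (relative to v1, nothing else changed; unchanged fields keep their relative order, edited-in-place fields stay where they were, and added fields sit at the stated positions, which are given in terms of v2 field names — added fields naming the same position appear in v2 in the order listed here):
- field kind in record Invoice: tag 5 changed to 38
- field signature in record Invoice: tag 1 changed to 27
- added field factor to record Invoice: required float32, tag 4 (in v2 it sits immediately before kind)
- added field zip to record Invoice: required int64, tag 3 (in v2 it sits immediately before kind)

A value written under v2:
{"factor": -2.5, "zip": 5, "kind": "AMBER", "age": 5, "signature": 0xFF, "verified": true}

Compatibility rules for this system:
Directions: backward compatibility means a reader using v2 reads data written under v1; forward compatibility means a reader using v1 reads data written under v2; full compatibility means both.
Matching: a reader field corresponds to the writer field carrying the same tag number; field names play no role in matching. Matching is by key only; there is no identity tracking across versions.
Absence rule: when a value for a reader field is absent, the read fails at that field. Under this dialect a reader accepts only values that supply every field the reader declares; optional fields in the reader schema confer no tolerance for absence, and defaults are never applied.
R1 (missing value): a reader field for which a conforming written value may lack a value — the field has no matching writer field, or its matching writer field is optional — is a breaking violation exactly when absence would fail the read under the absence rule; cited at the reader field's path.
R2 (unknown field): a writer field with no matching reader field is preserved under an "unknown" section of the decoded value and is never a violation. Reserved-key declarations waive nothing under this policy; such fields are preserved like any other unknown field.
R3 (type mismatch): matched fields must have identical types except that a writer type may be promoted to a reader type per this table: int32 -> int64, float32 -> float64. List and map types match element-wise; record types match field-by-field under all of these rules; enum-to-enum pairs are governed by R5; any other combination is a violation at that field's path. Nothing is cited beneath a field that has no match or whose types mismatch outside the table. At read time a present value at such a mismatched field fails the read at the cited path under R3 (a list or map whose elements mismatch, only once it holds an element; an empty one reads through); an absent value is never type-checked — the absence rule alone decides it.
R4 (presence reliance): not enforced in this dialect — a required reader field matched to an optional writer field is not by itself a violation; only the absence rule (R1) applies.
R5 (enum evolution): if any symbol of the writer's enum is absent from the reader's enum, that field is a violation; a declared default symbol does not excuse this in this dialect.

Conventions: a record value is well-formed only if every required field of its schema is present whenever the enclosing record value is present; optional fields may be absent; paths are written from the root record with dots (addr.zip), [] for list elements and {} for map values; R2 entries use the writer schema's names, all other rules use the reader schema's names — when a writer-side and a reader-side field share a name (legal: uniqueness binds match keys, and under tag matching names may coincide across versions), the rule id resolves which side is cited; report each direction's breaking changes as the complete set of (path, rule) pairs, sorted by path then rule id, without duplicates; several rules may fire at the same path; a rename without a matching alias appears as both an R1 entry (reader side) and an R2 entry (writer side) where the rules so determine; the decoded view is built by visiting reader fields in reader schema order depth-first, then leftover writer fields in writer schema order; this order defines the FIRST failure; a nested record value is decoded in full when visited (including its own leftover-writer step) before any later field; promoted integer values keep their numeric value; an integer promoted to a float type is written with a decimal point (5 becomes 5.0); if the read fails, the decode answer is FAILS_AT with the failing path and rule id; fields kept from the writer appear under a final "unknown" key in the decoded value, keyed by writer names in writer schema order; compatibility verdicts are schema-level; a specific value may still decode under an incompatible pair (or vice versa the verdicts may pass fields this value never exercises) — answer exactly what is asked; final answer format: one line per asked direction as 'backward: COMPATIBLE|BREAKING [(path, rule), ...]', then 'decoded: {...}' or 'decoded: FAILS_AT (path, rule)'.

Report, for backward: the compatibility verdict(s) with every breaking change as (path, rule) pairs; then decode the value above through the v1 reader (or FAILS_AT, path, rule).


arrows below run writer -> reader for Invoice
checking backward for Invoice: reader v2 against writer v1:
  factor has no writer counterpart
  zip has no writer counterpart
  kind has no writer counterpart
  writer optional, int32 -> int32: reader age maps from writer age
  signature has no writer counterpart
  writer required, bool -> bool: reader verified maps from writer verified
  kind (writer side), unknown to reader
  signature (writer side), unknown to reader
  R1 fires at age
  R1 fires at factor
  R1 fires at kind
  R1 fires at signature
  R1 fires at zip
  => backward verdict for Invoice: BREAKING, 5 violation(s)
migrating the Invoice value to v1:
  read fails at kind under R1 (no fill)
  => FAILS_AT (kind, R1)

backward: BREAKING [(age, R1), (factor, R1), (kind, R1), (signature, R1), (zip, R1)]; decoded: FAILS_AT (kind, R1)


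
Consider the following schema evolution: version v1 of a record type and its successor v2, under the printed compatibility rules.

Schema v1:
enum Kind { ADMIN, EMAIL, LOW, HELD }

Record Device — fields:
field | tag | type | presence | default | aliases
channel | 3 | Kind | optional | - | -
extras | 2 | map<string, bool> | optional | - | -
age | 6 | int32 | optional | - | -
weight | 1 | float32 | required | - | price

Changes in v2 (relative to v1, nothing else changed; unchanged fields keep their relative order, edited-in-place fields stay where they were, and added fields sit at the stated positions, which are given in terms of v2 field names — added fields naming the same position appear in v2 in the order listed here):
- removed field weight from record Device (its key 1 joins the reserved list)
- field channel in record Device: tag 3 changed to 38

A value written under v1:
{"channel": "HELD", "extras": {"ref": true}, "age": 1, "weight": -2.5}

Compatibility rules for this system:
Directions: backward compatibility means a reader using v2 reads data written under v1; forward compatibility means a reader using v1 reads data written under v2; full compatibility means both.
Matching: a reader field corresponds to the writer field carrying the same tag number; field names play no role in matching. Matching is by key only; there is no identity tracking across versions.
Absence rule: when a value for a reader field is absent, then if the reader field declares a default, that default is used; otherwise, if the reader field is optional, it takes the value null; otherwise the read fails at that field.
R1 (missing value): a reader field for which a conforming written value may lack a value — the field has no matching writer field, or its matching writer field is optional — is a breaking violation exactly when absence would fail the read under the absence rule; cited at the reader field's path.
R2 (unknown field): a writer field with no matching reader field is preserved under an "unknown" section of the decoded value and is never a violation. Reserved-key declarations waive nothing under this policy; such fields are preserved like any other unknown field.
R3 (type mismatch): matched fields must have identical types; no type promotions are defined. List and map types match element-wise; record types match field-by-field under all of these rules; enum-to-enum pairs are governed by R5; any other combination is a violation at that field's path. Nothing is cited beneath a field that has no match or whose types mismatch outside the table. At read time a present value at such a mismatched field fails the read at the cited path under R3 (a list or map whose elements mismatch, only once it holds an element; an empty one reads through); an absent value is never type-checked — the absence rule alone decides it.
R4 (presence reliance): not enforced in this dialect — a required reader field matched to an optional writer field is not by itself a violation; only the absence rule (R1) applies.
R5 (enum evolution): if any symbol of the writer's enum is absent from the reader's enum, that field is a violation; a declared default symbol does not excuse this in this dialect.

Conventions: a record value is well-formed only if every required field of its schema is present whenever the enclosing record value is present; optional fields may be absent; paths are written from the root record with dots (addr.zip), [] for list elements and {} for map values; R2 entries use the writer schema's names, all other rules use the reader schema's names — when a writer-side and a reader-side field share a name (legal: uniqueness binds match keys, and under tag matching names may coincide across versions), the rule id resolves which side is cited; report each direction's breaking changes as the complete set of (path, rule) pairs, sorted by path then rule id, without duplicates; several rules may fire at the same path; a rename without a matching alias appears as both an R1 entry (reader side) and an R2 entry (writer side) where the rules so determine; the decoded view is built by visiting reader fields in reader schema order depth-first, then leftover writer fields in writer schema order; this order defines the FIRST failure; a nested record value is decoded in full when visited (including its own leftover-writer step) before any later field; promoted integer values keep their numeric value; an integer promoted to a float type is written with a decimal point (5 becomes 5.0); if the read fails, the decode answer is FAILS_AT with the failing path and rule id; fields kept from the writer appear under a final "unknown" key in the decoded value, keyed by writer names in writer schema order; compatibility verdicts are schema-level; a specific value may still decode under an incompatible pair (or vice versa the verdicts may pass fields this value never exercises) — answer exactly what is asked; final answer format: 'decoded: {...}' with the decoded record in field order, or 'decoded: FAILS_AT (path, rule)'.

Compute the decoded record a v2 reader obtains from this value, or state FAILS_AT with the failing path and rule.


arrows below run writer -> reader for Device
migrating the Device value to v2:
  channel := null (not supplied -> null)
  extras := {"ref": true}
  age := 1
  writer channel: kept under "unknown"
  writer weight: kept under "unknown"
  => decoded: {"channel": null, "extras": {"ref": true}, "age": 1, "unknown": {"channel": "HELD", "weight": -2.5}}

decoded: {"channel": null, "extras": {"ref": true}, "age": 1, "unknown": {"channel": "HELD", "weight": -2.5}}
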